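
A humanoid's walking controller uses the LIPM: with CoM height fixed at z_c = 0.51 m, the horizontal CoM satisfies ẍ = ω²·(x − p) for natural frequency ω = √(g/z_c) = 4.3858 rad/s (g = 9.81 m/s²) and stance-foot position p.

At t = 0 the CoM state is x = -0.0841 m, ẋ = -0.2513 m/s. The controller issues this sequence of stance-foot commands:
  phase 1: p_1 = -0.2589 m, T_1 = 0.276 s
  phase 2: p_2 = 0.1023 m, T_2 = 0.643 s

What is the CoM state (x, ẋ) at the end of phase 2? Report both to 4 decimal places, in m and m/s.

phase 1: p=-0.2589, T=0.276, ωT=1.210481, cosh=1.826576, sinh=1.528522; start (x,ẋ)=(-0.084100, -0.251300) → end (x,ẋ)=(-0.027197, 0.712804)
phase 2: p=0.1023, T=0.643, ωT=2.820069, cosh=8.418808, sinh=8.359207; start (x,ẋ)=(-0.027197, 0.712804) → end (x,ẋ)=(0.370676, 1.253380)

x = 0.3707, ẋ = 1.2534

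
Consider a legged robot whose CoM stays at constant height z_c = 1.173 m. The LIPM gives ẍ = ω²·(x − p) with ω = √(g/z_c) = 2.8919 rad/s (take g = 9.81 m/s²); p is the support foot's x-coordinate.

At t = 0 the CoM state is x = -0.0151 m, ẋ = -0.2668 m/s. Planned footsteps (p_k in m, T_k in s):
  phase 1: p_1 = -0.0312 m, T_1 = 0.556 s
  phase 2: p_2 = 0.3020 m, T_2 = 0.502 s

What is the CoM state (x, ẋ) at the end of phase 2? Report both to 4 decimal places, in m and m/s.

phase 1: p=-0.0312, T=0.556, ωT=1.607896, cosh=2.596303, sinh=2.395995; start (x,ẋ)=(-0.015100, -0.266800) → end (x,ẋ)=(-0.210448, -0.581137)
phase 2: p=0.3020, T=0.502, ωT=1.451734, cosh=2.252338, sinh=2.018174; start (x,ẋ)=(-0.210448, -0.581137) → end (x,ẋ)=(-1.257766, -4.299750)

x = -1.2578, ẋ = -4.2998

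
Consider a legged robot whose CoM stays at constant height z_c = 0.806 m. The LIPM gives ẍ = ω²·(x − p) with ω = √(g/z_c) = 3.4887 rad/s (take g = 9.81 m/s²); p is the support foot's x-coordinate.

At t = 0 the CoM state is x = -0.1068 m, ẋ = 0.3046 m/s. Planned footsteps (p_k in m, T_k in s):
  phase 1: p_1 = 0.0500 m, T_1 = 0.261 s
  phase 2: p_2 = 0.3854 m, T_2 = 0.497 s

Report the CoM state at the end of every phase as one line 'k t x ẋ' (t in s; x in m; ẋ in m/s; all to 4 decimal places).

1 0.2610 -0.0855 -0.1300
2 0.7580 -1.0916 -4.8855

phase 1: p=0.0500, T=0.261, ωT=0.910551, cosh=1.443997, sinh=1.041694; start (x,ẋ)=(-0.106800, 0.304600) → end (x,ẋ)=(-0.085468, -0.129995)
phase 2: p=0.3854, T=0.497, ωT=1.733884, cosh=2.919601, sinh=2.743004; start (x,ẋ)=(-0.085468, -0.129995) → end (x,ẋ)=(-1.091555, -4.885511)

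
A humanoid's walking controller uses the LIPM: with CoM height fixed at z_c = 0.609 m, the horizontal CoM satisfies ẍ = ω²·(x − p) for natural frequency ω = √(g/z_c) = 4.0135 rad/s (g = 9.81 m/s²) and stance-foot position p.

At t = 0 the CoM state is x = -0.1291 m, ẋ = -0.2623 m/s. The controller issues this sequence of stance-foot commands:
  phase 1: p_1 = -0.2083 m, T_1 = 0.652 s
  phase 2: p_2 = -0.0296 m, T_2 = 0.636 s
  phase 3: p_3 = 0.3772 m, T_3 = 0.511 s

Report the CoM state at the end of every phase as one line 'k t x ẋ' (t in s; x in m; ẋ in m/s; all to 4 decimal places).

phase 1: p=-0.2083, T=0.652, ωT=2.616802, cosh=6.882451, sinh=6.809415; start (x,ẋ)=(-0.129100, -0.262300) → end (x,ẋ)=(-0.108235, 0.359236)
phase 2: p=-0.0296, T=0.636, ωT=2.552586, cosh=6.459073, sinh=6.381193; start (x,ẋ)=(-0.108235, 0.359236) → end (x,ẋ)=(0.033650, 0.306412)
phase 3: p=0.3772, T=0.511, ωT=2.050898, cosh=3.951751, sinh=3.823132; start (x,ẋ)=(0.033650, 0.306412) → end (x,ẋ)=(-0.688544, -4.060609)

1 0.6520 -0.1082 0.3592
2 1.2880 0.0337 0.3064
3 1.7990 -0.6885 -4.0606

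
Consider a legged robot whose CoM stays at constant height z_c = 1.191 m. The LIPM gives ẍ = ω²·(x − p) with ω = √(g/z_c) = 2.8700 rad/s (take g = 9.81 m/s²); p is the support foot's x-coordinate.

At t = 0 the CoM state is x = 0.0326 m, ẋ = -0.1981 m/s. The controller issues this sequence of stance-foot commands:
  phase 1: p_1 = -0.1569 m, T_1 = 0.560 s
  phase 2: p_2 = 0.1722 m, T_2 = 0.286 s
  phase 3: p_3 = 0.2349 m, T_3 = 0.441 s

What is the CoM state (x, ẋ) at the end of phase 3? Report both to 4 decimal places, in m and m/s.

phase 1: p=-0.1569, T=0.560, ωT=1.607200, cosh=2.594636, sinh=2.394187; start (x,ẋ)=(0.032600, -0.198100) → end (x,ẋ)=(0.169526, 0.788117)
phase 2: p=0.1722, T=0.286, ωT=0.820820, cosh=1.356217, sinh=0.916146; start (x,ẋ)=(0.169526, 0.788117) → end (x,ẋ)=(0.420152, 1.061827)
phase 3: p=0.2349, T=0.441, ωT=1.265670, cosh=1.913759, sinh=1.631709; start (x,ẋ)=(0.420152, 1.061827) → end (x,ẋ)=(1.193119, 2.899618)

x = 1.1931, ẋ = 2.8996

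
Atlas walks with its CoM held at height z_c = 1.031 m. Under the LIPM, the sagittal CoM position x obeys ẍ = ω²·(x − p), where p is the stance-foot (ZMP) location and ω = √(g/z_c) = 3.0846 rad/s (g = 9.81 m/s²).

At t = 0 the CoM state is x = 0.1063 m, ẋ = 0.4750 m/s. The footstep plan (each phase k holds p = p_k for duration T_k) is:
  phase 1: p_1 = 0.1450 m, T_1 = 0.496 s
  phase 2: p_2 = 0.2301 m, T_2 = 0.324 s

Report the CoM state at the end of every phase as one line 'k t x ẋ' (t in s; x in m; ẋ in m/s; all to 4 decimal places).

1 0.4960 0.3903 0.8855
2 0.8200 0.8144 1.9462

phase 1: p=0.1450, T=0.496, ωT=1.529962, cosh=2.417272, sinh=2.200728; start (x,ẋ)=(0.106300, 0.475000) → end (x,ẋ)=(0.390343, 0.885494)
phase 2: p=0.2301, T=0.324, ωT=0.999410, cosh=1.542388, sinh=1.174292; start (x,ẋ)=(0.390343, 0.885494) → end (x,ẋ)=(0.814361, 1.946213)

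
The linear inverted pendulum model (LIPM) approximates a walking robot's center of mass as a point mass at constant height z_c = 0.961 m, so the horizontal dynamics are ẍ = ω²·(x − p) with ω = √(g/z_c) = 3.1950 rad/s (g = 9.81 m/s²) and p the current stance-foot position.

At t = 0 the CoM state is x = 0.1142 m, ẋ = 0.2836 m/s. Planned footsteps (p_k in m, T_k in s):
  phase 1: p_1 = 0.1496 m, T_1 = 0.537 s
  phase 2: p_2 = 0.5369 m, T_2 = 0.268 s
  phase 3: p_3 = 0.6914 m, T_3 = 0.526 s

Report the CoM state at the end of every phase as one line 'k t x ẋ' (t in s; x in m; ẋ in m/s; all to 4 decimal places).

phase 1: p=0.1496, T=0.537, ωT=1.715715, cosh=2.870243, sinh=2.690407; start (x,ẋ)=(0.114200, 0.283600) → end (x,ẋ)=(0.286804, 0.509708)
phase 2: p=0.5369, T=0.268, ωT=0.856260, cosh=1.389543, sinh=0.964796; start (x,ẋ)=(0.286804, 0.509708) → end (x,ẋ)=(0.343297, -0.062666)
phase 3: p=0.6914, T=0.526, ωT=1.680570, cosh=2.777441, sinh=2.591174; start (x,ẋ)=(0.343297, -0.062666) → end (x,ẋ)=(-0.326257, -3.055923)

1 0.5370 0.2868 0.5097
2 0.8050 0.3433 -0.0627
3 1.3310 -0.3263 -3.0559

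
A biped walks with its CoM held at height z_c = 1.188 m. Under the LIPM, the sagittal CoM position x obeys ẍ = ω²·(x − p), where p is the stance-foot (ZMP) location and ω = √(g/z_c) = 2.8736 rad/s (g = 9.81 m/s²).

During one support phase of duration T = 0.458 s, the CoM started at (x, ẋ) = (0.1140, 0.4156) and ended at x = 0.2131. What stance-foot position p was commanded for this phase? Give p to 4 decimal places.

ωT = 2.8736·0.458 = 1.316109; cosh(ωT) = 1.998530, sinh(ωT) = 1.730353
x(T) = p + (x₀−p)·cosh(ωT) + (ẋ₀/ω)·sinh(ωT) ⇒ p·(1 − cosh) = x(T) − x₀·cosh − (ẋ₀/ω)·sinh
numerator   = 0.2131 − (0.1140)·1.998530 − (0.4156/2.8736)·1.730353 = -0.264988
denominator = 1 − 1.998530 = -0.998530
p = -0.264988 / -0.998530 = 0.2654

p = 0.2654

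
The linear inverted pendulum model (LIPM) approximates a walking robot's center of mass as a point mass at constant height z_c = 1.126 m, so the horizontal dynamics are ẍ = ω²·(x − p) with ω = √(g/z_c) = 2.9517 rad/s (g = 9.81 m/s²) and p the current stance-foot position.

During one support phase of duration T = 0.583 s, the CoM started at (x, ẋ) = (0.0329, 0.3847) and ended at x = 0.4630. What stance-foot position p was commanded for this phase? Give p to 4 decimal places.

ωT = 2.9517·0.583 = 1.720841; cosh(ωT) = 2.884072, sinh(ωT) = 2.705156
x(T) = p + (x₀−p)·cosh(ωT) + (ẋ₀/ω)·sinh(ωT) ⇒ p·(1 − cosh) = x(T) − x₀·cosh − (ẋ₀/ω)·sinh
numerator   = 0.4630 − (0.0329)·2.884072 − (0.3847/2.9517)·2.705156 = 0.015547
denominator = 1 − 2.884072 = -1.884072
p = 0.015547 / -1.884072 = -0.0083

p = -0.0083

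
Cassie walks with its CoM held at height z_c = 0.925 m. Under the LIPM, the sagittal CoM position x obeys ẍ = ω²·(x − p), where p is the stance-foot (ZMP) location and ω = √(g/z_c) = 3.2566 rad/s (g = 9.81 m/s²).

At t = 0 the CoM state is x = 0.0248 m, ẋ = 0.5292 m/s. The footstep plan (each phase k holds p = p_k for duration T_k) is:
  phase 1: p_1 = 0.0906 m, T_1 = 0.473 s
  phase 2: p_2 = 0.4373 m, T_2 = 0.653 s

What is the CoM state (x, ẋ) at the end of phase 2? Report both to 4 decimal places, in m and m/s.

x = 0.8520, ẋ = 1.5043

phase 1: p=0.0906, T=0.473, ωT=1.540372, cosh=2.440313, sinh=2.226012; start (x,ẋ)=(0.024800, 0.529200) → end (x,ẋ)=(0.291756, 0.814414)
phase 2: p=0.4373, T=0.653, ωT=2.126560, cosh=4.252607, sinh=4.133360; start (x,ẋ)=(0.291756, 0.814414) → end (x,ẋ)=(0.852034, 1.504260)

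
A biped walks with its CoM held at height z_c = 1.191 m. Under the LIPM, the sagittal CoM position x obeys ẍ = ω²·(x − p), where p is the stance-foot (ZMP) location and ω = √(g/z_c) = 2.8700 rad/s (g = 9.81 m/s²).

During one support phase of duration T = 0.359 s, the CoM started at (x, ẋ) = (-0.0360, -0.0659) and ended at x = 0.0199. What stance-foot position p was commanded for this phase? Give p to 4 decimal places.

ωT = 2.8700·0.359 = 1.030330; cosh(ωT) = 1.579440, sinh(ωT) = 1.222551
x(T) = p + (x₀−p)·cosh(ωT) + (ẋ₀/ω)·sinh(ωT) ⇒ p·(1 − cosh) = x(T) − x₀·cosh − (ẋ₀/ω)·sinh
numerator   = 0.0199 − (-0.0360)·1.579440 − (-0.0659/2.8700)·1.222551 = 0.104832
denominator = 1 − 1.579440 = -0.579440
p = 0.104832 / -0.579440 = -0.1809

p = -0.1809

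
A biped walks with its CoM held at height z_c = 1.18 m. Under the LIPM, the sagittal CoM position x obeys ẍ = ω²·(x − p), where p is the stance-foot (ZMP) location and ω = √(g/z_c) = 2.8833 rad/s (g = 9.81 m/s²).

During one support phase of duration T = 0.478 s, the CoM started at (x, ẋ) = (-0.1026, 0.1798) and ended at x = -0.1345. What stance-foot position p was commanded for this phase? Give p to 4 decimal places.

p = 0.0305

ωT = 2.8833·0.478 = 1.378217; cosh(ωT) = 2.109925, sinh(ωT) = 1.857897
x(T) = p + (x₀−p)·cosh(ωT) + (ẋ₀/ω)·sinh(ωT) ⇒ p·(1 − cosh) = x(T) − x₀·cosh − (ẋ₀/ω)·sinh
numerator   = -0.1345 − (-0.1026)·2.109925 − (0.1798/2.8833)·1.857897 = -0.033879
denominator = 1 − 2.109925 = -1.109925
p = -0.033879 / -1.109925 = 0.0305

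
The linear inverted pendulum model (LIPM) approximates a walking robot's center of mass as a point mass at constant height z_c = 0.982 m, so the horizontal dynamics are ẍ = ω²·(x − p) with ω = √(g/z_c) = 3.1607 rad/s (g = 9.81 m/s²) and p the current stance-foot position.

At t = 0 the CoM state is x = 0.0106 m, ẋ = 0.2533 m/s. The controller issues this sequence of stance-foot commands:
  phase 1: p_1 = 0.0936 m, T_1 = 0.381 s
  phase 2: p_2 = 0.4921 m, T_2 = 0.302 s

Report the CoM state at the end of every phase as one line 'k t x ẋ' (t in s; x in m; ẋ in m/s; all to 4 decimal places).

phase 1: p=0.0936, T=0.381, ωT=1.204227, cosh=1.817052, sinh=1.517128; start (x,ẋ)=(0.010600, 0.253300) → end (x,ẋ)=(0.064368, 0.062259)
phase 2: p=0.4921, T=0.302, ωT=0.954531, cosh=1.491223, sinh=1.106230; start (x,ẋ)=(0.064368, 0.062259) → end (x,ẋ)=(-0.123953, -1.402707)

1 0.3810 0.0644 0.0623
2 0.6830 -0.1240 -1.4027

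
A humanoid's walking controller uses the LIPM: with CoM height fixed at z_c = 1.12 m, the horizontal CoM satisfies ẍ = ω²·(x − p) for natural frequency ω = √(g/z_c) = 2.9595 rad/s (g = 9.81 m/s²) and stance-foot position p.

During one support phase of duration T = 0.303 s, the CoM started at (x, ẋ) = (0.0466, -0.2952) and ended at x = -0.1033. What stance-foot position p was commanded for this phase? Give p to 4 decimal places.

ωT = 2.9595·0.303 = 0.896728; cosh(ωT) = 1.429736, sinh(ωT) = 1.021834
x(T) = p + (x₀−p)·cosh(ωT) + (ẋ₀/ω)·sinh(ωT) ⇒ p·(1 − cosh) = x(T) − x₀·cosh − (ẋ₀/ω)·sinh
numerator   = -0.1033 − (0.0466)·1.429736 − (-0.2952/2.9595)·1.021834 = -0.068001
denominator = 1 − 1.429736 = -0.429736
p = -0.068001 / -0.429736 = 0.1582

p = 0.1582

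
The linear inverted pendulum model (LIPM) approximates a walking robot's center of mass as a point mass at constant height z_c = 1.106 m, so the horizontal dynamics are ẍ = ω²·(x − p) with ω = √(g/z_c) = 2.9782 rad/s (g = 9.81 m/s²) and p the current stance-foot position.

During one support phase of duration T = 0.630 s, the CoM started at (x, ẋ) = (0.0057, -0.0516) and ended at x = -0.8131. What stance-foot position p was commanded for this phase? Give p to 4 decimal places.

p = 0.3319

ωT = 2.9782·0.630 = 1.876266; cosh(ωT) = 3.341120, sinh(ωT) = 3.187959
x(T) = p + (x₀−p)·cosh(ωT) + (ẋ₀/ω)·sinh(ωT) ⇒ p·(1 − cosh) = x(T) − x₀·cosh − (ẋ₀/ω)·sinh
numerator   = -0.8131 − (0.0057)·3.341120 − (-0.0516/2.9782)·3.187959 = -0.776910
denominator = 1 − 3.341120 = -2.341120
p = -0.776910 / -2.341120 = 0.3319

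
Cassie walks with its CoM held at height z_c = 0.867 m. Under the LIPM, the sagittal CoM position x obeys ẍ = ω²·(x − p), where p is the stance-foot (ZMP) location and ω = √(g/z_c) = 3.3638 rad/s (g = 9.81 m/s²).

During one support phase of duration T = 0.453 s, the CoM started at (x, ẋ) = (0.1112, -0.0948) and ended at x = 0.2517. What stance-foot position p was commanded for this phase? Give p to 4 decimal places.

p = -0.0328

ωT = 3.3638·0.453 = 1.523801; cosh(ωT) = 2.403761, sinh(ωT) = 2.185879
x(T) = p + (x₀−p)·cosh(ωT) + (ẋ₀/ω)·sinh(ωT) ⇒ p·(1 − cosh) = x(T) − x₀·cosh − (ẋ₀/ω)·sinh
numerator   = 0.2517 − (0.1112)·2.403761 − (-0.0948/3.3638)·2.185879 = 0.046005
denominator = 1 − 2.403761 = -1.403761
p = 0.046005 / -1.403761 = -0.0328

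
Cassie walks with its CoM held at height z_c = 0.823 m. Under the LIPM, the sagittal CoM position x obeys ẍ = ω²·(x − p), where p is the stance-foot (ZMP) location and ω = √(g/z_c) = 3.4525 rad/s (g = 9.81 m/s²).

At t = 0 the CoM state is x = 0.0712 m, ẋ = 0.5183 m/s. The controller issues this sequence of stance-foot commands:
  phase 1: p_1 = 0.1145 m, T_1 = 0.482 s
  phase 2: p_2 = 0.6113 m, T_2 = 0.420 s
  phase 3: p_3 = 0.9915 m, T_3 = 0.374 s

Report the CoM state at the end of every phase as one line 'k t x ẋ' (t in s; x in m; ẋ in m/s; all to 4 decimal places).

phase 1: p=0.1145, T=0.482, ωT=1.664105, cosh=2.735152, sinh=2.545792; start (x,ẋ)=(0.071200, 0.518300) → end (x,ẋ)=(0.378250, 1.037051)
phase 2: p=0.6113, T=0.420, ωT=1.450050, cosh=2.248943, sinh=2.014385; start (x,ẋ)=(0.378250, 1.037051) → end (x,ẋ)=(0.692258, 0.711485)
phase 3: p=0.9915, T=0.374, ωT=1.291235, cosh=1.956103, sinh=1.681172; start (x,ẋ)=(0.692258, 0.711485) → end (x,ẋ)=(0.752605, -0.345135)

1 0.4820 0.3783 1.0371
2 0.9020 0.6923 0.7115
3 1.2760 0.7526 -0.3451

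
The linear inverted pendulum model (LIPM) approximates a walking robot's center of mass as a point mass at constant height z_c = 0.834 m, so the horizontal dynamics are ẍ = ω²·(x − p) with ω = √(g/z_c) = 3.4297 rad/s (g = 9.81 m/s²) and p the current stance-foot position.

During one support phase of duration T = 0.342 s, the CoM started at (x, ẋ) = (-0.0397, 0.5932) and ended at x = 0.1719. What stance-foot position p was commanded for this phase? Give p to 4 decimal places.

p = 0.0136

ωT = 3.4297·0.342 = 1.172957; cosh(ωT) = 1.770493, sinh(ωT) = 1.461043
x(T) = p + (x₀−p)·cosh(ωT) + (ẋ₀/ω)·sinh(ωT) ⇒ p·(1 − cosh) = x(T) − x₀·cosh − (ẋ₀/ω)·sinh
numerator   = 0.1719 − (-0.0397)·1.770493 − (0.5932/3.4297)·1.461043 = -0.010513
denominator = 1 − 1.770493 = -0.770493
p = -0.010513 / -0.770493 = 0.0136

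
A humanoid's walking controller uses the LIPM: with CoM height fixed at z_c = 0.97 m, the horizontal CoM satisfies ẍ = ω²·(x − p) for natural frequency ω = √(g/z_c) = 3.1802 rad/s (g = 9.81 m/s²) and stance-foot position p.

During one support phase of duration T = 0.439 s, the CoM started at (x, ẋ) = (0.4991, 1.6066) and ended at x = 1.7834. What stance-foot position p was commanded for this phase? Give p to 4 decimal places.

p = 0.2136

ωT = 3.1802·0.439 = 1.396108; cosh(ωT) = 2.143503, sinh(ωT) = 1.895944
x(T) = p + (x₀−p)·cosh(ωT) + (ẋ₀/ω)·sinh(ωT) ⇒ p·(1 − cosh) = x(T) − x₀·cosh − (ẋ₀/ω)·sinh
numerator   = 1.7834 − (0.4991)·2.143503 − (1.6066/3.1802)·1.895944 = -0.244231
denominator = 1 − 2.143503 = -1.143503
p = -0.244231 / -1.143503 = 0.2136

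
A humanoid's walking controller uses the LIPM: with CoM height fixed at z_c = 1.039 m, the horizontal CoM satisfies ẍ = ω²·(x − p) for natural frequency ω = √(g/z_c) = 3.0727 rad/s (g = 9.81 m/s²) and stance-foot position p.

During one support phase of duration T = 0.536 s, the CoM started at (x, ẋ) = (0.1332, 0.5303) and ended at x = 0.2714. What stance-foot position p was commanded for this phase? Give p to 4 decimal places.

ωT = 3.0727·0.536 = 1.646967; cosh(ωT) = 2.691923, sinh(ωT) = 2.499289
x(T) = p + (x₀−p)·cosh(ωT) + (ẋ₀/ω)·sinh(ωT) ⇒ p·(1 − cosh) = x(T) − x₀·cosh − (ẋ₀/ω)·sinh
numerator   = 0.2714 − (0.1332)·2.691923 − (0.5303/3.0727)·2.499289 = -0.518502
denominator = 1 − 2.691923 = -1.691923
p = -0.518502 / -1.691923 = 0.3065

p = 0.3065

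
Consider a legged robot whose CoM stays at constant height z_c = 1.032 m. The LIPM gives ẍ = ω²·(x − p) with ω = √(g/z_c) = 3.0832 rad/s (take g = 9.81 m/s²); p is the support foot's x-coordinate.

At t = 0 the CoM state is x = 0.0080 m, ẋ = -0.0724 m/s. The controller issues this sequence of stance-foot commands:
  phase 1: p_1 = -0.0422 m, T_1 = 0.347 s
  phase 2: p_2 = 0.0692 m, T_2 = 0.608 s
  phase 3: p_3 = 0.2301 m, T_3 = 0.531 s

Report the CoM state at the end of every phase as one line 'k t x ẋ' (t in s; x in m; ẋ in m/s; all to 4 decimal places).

phase 1: p=-0.0422, T=0.347, ωT=1.069870, cosh=1.629027, sinh=1.285974; start (x,ẋ)=(0.008000, -0.072400) → end (x,ẋ)=(0.009380, 0.081097)
phase 2: p=0.0692, T=0.608, ωT=1.874586, cosh=3.335768, sinh=3.182349; start (x,ẋ)=(0.009380, 0.081097) → end (x,ẋ)=(-0.046641, -0.316424)
phase 3: p=0.2301, T=0.531, ωT=1.637179, cosh=2.667588, sinh=2.473060; start (x,ẋ)=(-0.046641, -0.316424) → end (x,ẋ)=(-0.761937, -2.954222)

1 0.3470 0.0094 0.0811
2 0.9550 -0.0466 -0.3164
3 1.4860 -0.7619 -2.9542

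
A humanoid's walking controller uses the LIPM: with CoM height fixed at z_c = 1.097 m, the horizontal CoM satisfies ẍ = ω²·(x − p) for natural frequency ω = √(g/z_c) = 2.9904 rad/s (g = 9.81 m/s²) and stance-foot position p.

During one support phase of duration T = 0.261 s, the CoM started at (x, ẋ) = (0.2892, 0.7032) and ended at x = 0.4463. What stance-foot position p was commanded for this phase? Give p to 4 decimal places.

ωT = 2.9904·0.261 = 0.780494; cosh(ωT) = 1.320365, sinh(ωT) = 0.862186
x(T) = p + (x₀−p)·cosh(ωT) + (ẋ₀/ω)·sinh(ωT) ⇒ p·(1 − cosh) = x(T) − x₀·cosh − (ẋ₀/ω)·sinh
numerator   = 0.4463 − (0.2892)·1.320365 − (0.7032/2.9904)·0.862186 = -0.138295
denominator = 1 − 1.320365 = -0.320365
p = -0.138295 / -0.320365 = 0.4317

p = 0.4317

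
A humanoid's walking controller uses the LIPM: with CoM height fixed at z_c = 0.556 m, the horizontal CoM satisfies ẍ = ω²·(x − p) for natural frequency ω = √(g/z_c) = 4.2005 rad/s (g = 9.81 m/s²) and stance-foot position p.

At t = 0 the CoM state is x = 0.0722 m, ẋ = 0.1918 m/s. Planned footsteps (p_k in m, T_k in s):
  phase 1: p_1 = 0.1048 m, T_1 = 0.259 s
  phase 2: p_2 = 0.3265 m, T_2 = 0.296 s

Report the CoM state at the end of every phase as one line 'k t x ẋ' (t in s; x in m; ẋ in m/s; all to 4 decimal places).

1 0.2590 0.1110 0.1368
2 0.5550 -0.0264 -1.1818

phase 1: p=0.1048, T=0.259, ωT=1.087929, cosh=1.652518, sinh=1.315604; start (x,ẋ)=(0.072200, 0.191800) → end (x,ẋ)=(0.111000, 0.136799)
phase 2: p=0.3265, T=0.296, ωT=1.243348, cosh=1.877810, sinh=1.589393; start (x,ẋ)=(0.111000, 0.136799) → end (x,ẋ)=(-0.026406, -1.181848)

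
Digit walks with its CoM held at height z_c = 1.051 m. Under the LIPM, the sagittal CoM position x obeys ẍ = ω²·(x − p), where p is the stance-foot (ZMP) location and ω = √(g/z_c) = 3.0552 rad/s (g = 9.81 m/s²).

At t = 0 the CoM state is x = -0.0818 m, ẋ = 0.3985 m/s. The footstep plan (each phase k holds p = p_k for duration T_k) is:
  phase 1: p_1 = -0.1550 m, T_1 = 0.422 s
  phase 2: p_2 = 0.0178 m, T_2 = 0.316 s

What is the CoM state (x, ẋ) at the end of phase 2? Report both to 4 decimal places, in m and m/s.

x = 0.7256, ẋ = 2.3819

phase 1: p=-0.1550, T=0.422, ωT=1.289294, cosh=1.952845, sinh=1.677380; start (x,ẋ)=(-0.081800, 0.398500) → end (x,ẋ)=(0.206734, 1.153339)
phase 2: p=0.0178, T=0.316, ωT=0.965443, cosh=1.503383, sinh=1.122568; start (x,ẋ)=(0.206734, 1.153339) → end (x,ẋ)=(0.725611, 2.381893)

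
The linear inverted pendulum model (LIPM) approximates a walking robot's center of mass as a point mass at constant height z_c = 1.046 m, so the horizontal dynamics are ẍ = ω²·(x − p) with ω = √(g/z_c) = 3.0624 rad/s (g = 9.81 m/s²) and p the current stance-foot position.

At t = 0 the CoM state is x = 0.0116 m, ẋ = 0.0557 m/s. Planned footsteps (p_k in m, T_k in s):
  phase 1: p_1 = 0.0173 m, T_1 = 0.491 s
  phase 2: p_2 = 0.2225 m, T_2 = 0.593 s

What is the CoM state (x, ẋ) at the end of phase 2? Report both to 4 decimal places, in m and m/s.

x = -0.2527, ẋ = -1.3503

phase 1: p=0.0173, T=0.491, ωT=1.503638, cosh=2.360172, sinh=2.137853; start (x,ẋ)=(0.011600, 0.055700) → end (x,ẋ)=(0.042731, 0.094144)
phase 2: p=0.2225, T=0.593, ωT=1.816003, cosh=3.154957, sinh=2.992283; start (x,ẋ)=(0.042731, 0.094144) → end (x,ẋ)=(-0.252675, -1.350305)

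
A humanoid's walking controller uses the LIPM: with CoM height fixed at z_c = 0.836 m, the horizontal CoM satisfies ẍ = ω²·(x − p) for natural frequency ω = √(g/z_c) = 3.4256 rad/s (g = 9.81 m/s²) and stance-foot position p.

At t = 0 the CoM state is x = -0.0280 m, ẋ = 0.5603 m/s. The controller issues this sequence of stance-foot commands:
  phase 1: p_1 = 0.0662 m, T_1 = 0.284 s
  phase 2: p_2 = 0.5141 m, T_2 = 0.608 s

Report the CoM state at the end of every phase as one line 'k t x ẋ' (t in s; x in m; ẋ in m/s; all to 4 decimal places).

1 0.2840 0.1092 0.4812
2 0.8920 -0.5810 -3.5186

phase 1: p=0.0662, T=0.284, ωT=0.972870, cosh=1.511762, sinh=1.133765; start (x,ẋ)=(-0.028000, 0.560300) → end (x,ẋ)=(0.109234, 0.481184)
phase 2: p=0.5141, T=0.608, ωT=2.082765, cosh=4.075608, sinh=3.951023; start (x,ẋ)=(0.109234, 0.481184) → end (x,ẋ)=(-0.580988, -3.518597)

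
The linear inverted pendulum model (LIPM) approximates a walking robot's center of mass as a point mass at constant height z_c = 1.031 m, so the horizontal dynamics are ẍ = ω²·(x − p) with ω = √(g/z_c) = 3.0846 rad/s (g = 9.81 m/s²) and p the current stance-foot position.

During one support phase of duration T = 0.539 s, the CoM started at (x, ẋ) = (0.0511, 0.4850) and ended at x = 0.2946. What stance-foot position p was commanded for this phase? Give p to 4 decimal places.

ωT = 3.0846·0.539 = 1.662599; cosh(ωT) = 2.731323, sinh(ωT) = 2.541677
x(T) = p + (x₀−p)·cosh(ωT) + (ẋ₀/ω)·sinh(ωT) ⇒ p·(1 − cosh) = x(T) − x₀·cosh − (ẋ₀/ω)·sinh
numerator   = 0.2946 − (0.0511)·2.731323 − (0.4850/3.0846)·2.541677 = -0.244605
denominator = 1 − 2.731323 = -1.731323
p = -0.244605 / -1.731323 = 0.1413

p = 0.1413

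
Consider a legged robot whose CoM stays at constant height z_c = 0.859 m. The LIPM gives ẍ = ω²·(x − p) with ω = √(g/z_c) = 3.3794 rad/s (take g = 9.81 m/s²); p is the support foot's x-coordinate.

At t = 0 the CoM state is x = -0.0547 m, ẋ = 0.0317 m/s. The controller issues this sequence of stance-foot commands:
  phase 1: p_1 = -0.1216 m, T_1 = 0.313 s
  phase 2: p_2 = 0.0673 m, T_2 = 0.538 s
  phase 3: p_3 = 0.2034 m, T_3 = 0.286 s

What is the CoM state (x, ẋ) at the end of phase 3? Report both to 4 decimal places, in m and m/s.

x = 0.2426, ẋ = 0.3428

phase 1: p=-0.1216, T=0.313, ωT=1.057752, cosh=1.613563, sinh=1.266327; start (x,ẋ)=(-0.054700, 0.031700) → end (x,ẋ)=(-0.001774, 0.337444)
phase 2: p=0.0673, T=0.538, ωT=1.818117, cosh=3.161290, sinh=2.998959; start (x,ẋ)=(-0.001774, 0.337444) → end (x,ẋ)=(0.148392, 0.366714)
phase 3: p=0.2034, T=0.286, ωT=0.966508, cosh=1.504579, sinh=1.124170; start (x,ẋ)=(0.148392, 0.366714) → end (x,ẋ)=(0.242625, 0.342775)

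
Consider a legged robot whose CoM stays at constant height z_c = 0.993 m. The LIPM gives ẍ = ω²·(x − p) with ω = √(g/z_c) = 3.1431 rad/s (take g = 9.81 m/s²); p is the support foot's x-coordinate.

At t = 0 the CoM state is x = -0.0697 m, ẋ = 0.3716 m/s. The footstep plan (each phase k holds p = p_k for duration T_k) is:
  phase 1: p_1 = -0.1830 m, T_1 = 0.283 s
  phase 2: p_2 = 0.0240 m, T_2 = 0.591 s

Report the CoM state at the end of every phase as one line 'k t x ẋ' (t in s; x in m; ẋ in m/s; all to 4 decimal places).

1 0.2830 0.0977 0.8888
2 0.8740 1.1500 3.6416

phase 1: p=-0.1830, T=0.283, ωT=0.889497, cosh=1.422384, sinh=1.011522; start (x,ẋ)=(-0.069700, 0.371600) → end (x,ẋ)=(0.097746, 0.888774)
phase 2: p=0.0240, T=0.591, ωT=1.857572, cosh=3.282105, sinh=3.126054; start (x,ẋ)=(0.097746, 0.888774) → end (x,ẋ)=(1.149995, 3.641637)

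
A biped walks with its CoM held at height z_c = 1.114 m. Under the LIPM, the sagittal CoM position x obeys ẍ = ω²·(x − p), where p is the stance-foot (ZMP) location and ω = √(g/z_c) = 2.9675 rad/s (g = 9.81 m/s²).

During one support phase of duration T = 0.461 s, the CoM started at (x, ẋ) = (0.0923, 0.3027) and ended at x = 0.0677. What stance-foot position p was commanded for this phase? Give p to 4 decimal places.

ωT = 2.9675·0.461 = 1.368017; cosh(ωT) = 2.091084, sinh(ωT) = 1.836473
x(T) = p + (x₀−p)·cosh(ωT) + (ẋ₀/ω)·sinh(ωT) ⇒ p·(1 − cosh) = x(T) − x₀·cosh − (ẋ₀/ω)·sinh
numerator   = 0.0677 − (0.0923)·2.091084 − (0.3027/2.9675)·1.836473 = -0.312637
denominator = 1 − 2.091084 = -1.091084
p = -0.312637 / -1.091084 = 0.2865

p = 0.2865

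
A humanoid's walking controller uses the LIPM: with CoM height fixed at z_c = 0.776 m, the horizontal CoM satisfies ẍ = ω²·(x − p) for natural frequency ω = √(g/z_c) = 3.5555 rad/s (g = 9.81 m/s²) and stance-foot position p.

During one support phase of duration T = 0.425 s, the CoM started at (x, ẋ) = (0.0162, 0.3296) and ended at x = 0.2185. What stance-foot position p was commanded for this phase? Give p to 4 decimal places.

ωT = 3.5555·0.425 = 1.511087; cosh(ωT) = 2.376163, sinh(ωT) = 2.155493
x(T) = p + (x₀−p)·cosh(ωT) + (ẋ₀/ω)·sinh(ωT) ⇒ p·(1 − cosh) = x(T) − x₀·cosh − (ẋ₀/ω)·sinh
numerator   = 0.2185 − (0.0162)·2.376163 − (0.3296/3.5555)·2.155493 = -0.019811
denominator = 1 − 2.376163 = -1.376163
p = -0.019811 / -1.376163 = 0.0144

p = 0.0144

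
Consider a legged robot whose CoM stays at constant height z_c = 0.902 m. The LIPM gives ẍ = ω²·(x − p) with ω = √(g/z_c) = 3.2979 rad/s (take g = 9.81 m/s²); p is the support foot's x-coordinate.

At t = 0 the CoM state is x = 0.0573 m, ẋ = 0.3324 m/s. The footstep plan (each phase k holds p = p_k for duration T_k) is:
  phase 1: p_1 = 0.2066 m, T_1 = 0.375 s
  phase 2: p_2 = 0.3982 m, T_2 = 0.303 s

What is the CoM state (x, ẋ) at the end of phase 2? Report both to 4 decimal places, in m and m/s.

phase 1: p=0.2066, T=0.375, ωT=1.236712, cosh=1.867304, sinh=1.576967; start (x,ẋ)=(0.057300, 0.332400) → end (x,ẋ)=(0.086756, -0.155770)
phase 2: p=0.3982, T=0.303, ωT=0.999264, cosh=1.542216, sinh=1.174065; start (x,ẋ)=(0.086756, -0.155770) → end (x,ẋ)=(-0.137568, -1.446125)

x = -0.1376, ẋ = -1.4461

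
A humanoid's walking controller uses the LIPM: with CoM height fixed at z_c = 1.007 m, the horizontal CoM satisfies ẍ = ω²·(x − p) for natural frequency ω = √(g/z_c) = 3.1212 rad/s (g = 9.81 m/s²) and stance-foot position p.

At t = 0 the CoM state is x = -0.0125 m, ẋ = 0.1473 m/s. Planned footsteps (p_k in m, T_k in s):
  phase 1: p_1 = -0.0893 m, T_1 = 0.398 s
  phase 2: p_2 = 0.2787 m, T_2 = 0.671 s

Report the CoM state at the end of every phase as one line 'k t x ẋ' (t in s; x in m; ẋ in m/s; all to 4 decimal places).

phase 1: p=-0.0893, T=0.398, ωT=1.242238, cosh=1.876046, sinh=1.587308; start (x,ẋ)=(-0.012500, 0.147300) → end (x,ẋ)=(0.129691, 0.656832)
phase 2: p=0.2787, T=0.671, ωT=2.094325, cosh=4.121557, sinh=3.998403; start (x,ẋ)=(0.129691, 0.656832) → end (x,ẋ)=(0.505983, 0.847564)

1 0.3980 0.1297 0.6568
2 1.0690 0.5060 0.8476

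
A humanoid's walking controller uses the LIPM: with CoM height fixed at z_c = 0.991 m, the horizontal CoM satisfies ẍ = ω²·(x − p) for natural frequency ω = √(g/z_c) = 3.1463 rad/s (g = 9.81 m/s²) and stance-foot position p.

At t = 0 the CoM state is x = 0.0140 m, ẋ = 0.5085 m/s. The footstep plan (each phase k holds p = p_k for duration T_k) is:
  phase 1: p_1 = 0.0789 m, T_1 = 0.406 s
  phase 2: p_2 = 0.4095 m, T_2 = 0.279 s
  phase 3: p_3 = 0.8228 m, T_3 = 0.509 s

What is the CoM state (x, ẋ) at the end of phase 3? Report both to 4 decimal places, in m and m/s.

phase 1: p=0.0789, T=0.406, ωT=1.277398, cosh=1.933027, sinh=1.654265; start (x,ẋ)=(0.014000, 0.508500) → end (x,ẋ)=(0.220806, 0.645152)
phase 2: p=0.4095, T=0.279, ωT=0.877818, cosh=1.410667, sinh=0.994978; start (x,ẋ)=(0.220806, 0.645152) → end (x,ẋ)=(0.347337, 0.319389)
phase 3: p=0.8228, T=0.509, ωT=1.601467, cosh=2.580951, sinh=2.379351; start (x,ẋ)=(0.347337, 0.319389) → end (x,ẋ)=(-0.162813, -2.735060)

x = -0.1628, ẋ = -2.7351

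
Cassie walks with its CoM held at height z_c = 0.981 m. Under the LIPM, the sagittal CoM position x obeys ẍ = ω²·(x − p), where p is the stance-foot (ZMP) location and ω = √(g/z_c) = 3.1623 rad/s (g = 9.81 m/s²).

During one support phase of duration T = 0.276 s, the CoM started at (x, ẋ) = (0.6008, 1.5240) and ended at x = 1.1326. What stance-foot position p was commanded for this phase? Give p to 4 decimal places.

p = 0.4635

ωT = 3.1623·0.276 = 0.872795; cosh(ωT) = 1.405687, sinh(ωT) = 0.987904
x(T) = p + (x₀−p)·cosh(ωT) + (ẋ₀/ω)·sinh(ωT) ⇒ p·(1 − cosh) = x(T) − x₀·cosh − (ẋ₀/ω)·sinh
numerator   = 1.1326 − (0.6008)·1.405687 − (1.5240/3.1623)·0.987904 = -0.188035
denominator = 1 − 1.405687 = -0.405687
p = -0.188035 / -0.405687 = 0.4635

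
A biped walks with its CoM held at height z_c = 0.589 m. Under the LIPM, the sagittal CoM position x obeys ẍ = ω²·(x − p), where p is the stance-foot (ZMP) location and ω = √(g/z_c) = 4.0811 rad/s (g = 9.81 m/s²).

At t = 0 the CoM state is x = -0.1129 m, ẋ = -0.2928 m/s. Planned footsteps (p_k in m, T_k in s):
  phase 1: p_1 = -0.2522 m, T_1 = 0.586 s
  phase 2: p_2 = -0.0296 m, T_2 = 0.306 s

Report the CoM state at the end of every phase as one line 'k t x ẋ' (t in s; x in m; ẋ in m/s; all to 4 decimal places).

1 0.5860 0.1266 1.4673
2 0.8920 0.8403 3.7882

phase 1: p=-0.2522, T=0.586, ωT=2.391525, cosh=5.510818, sinh=5.419328; start (x,ẋ)=(-0.112900, -0.292800) → end (x,ẋ)=(0.126645, 1.467305)
phase 2: p=-0.0296, T=0.306, ωT=1.248817, cosh=1.886529, sinh=1.599685; start (x,ẋ)=(0.126645, 1.467305) → end (x,ẋ)=(0.840307, 3.788158)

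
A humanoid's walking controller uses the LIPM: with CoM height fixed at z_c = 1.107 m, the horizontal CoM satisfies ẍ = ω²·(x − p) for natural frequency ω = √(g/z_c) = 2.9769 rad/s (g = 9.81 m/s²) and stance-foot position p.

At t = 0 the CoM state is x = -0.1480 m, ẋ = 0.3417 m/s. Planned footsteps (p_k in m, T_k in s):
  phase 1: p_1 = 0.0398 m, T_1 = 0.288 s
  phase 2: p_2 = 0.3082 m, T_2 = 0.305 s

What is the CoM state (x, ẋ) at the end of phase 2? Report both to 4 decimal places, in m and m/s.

phase 1: p=0.0398, T=0.288, ωT=0.857347, cosh=1.390593, sinh=0.966307; start (x,ẋ)=(-0.148000, 0.341700) → end (x,ẋ)=(-0.110437, -0.065060)
phase 2: p=0.3082, T=0.305, ωT=0.907954, cosh=1.441297, sinh=1.037949; start (x,ẋ)=(-0.110437, -0.065060) → end (x,ẋ)=(-0.317864, -1.387304)

x = -0.3179, ẋ = -1.3873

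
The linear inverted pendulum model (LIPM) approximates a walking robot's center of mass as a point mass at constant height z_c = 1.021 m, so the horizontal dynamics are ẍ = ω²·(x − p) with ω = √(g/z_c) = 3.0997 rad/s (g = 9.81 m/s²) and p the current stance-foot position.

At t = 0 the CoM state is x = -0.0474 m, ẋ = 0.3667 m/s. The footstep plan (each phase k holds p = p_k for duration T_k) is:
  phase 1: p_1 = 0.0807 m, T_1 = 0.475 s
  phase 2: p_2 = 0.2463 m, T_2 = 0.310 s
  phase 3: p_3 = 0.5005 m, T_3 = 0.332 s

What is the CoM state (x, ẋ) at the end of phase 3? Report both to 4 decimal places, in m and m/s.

x = -0.6778, ẋ = -3.2766

phase 1: p=0.0807, T=0.475, ωT=1.472357, cosh=2.294442, sinh=2.065058; start (x,ẋ)=(-0.047400, 0.366700) → end (x,ẋ)=(0.031082, 0.021396)
phase 2: p=0.2463, T=0.310, ωT=0.960907, cosh=1.498306, sinh=1.115760; start (x,ẋ)=(0.031082, 0.021396) → end (x,ẋ)=(-0.068461, -0.712278)
phase 3: p=0.5005, T=0.332, ωT=1.029100, cosh=1.577938, sinh=1.220609; start (x,ẋ)=(-0.068461, -0.712278) → end (x,ẋ)=(-0.677768, -3.276607)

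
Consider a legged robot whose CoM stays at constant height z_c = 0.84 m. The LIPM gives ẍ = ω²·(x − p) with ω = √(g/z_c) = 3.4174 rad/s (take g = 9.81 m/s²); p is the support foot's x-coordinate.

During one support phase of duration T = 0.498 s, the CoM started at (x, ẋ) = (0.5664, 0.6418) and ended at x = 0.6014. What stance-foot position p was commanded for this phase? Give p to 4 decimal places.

p = 0.8189

ωT = 3.4174·0.498 = 1.701865; cosh(ωT) = 2.833255, sinh(ωT) = 2.650912
x(T) = p + (x₀−p)·cosh(ωT) + (ẋ₀/ω)·sinh(ωT) ⇒ p·(1 − cosh) = x(T) − x₀·cosh − (ẋ₀/ω)·sinh
numerator   = 0.6014 − (0.5664)·2.833255 − (0.6418/3.4174)·2.650912 = -1.501206
denominator = 1 − 2.833255 = -1.833255
p = -1.501206 / -1.833255 = 0.8189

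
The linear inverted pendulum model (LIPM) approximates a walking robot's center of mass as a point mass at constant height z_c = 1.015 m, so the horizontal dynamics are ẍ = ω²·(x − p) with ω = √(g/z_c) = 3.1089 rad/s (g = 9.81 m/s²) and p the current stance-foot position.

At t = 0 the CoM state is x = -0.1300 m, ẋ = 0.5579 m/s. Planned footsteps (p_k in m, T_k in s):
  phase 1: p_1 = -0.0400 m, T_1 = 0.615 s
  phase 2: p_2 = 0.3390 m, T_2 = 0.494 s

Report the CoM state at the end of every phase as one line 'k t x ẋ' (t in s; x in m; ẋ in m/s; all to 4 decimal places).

phase 1: p=-0.0400, T=0.615, ωT=1.911974, cosh=3.457109, sinh=3.309320; start (x,ẋ)=(-0.130000, 0.557900) → end (x,ẋ)=(0.242726, 1.002770)
phase 2: p=0.3390, T=0.494, ωT=1.535797, cosh=2.430154, sinh=2.214870; start (x,ẋ)=(0.242726, 1.002770) → end (x,ẋ)=(0.819442, 1.773962)

1 0.6150 0.2427 1.0028
2 1.1090 0.8194 1.7740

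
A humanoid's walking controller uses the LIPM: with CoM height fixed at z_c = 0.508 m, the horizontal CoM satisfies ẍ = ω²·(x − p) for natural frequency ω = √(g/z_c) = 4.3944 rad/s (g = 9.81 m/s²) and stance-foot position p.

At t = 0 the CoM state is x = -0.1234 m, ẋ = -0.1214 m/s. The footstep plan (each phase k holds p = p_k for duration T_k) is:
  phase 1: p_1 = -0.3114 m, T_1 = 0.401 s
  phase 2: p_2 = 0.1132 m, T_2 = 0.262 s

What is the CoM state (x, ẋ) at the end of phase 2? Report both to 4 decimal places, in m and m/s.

x = 0.8577, ẋ = 3.8100

phase 1: p=-0.3114, T=0.401, ωT=1.762154, cosh=2.998324, sinh=2.826649; start (x,ẋ)=(-0.123400, -0.121400) → end (x,ẋ)=(0.174196, 1.971232)
phase 2: p=0.1132, T=0.262, ωT=1.151333, cosh=1.739310, sinh=1.423095; start (x,ẋ)=(0.174196, 1.971232) → end (x,ẋ)=(0.857660, 3.810029)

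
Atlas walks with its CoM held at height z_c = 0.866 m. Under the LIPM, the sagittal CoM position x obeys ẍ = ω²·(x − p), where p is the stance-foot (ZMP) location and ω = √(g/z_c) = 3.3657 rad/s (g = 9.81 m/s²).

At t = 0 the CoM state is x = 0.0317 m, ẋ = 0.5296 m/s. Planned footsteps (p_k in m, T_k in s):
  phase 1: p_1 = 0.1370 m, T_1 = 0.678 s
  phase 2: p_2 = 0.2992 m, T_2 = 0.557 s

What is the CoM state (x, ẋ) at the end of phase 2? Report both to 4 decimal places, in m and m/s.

phase 1: p=0.1370, T=0.678, ωT=2.281945, cosh=4.948898, sinh=4.846813; start (x,ẋ)=(0.031700, 0.529600) → end (x,ẋ)=(0.378537, 0.903186)
phase 2: p=0.2992, T=0.557, ωT=1.874695, cosh=3.336116, sinh=3.182714; start (x,ẋ)=(0.378537, 0.903186) → end (x,ẋ)=(1.417960, 3.862999)

x = 1.4180, ẋ = 3.8630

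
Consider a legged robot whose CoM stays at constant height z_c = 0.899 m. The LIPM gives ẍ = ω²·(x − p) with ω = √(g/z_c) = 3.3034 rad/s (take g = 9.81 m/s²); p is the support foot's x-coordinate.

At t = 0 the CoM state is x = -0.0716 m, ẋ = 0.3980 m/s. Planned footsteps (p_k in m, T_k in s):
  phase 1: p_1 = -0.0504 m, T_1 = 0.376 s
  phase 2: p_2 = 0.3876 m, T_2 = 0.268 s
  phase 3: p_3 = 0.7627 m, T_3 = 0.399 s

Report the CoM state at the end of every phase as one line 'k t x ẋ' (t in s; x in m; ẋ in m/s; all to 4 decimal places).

phase 1: p=-0.0504, T=0.376, ωT=1.242078, cosh=1.875793, sinh=1.587010; start (x,ẋ)=(-0.071600, 0.398000) → end (x,ẋ)=(0.101039, 0.635424)
phase 2: p=0.3876, T=0.268, ωT=0.885311, cosh=1.418162, sinh=1.005576; start (x,ẋ)=(0.101039, 0.635424) → end (x,ẋ)=(0.174638, -0.050769)
phase 3: p=0.7627, T=0.399, ωT=1.318057, cosh=2.001904, sinh=1.734249; start (x,ẋ)=(0.174638, -0.050769) → end (x,ẋ)=(-0.441198, -3.470598)

1 0.3760 0.1010 0.6354
2 0.6440 0.1746 -0.0508
3 1.0430 -0.4412 -3.4706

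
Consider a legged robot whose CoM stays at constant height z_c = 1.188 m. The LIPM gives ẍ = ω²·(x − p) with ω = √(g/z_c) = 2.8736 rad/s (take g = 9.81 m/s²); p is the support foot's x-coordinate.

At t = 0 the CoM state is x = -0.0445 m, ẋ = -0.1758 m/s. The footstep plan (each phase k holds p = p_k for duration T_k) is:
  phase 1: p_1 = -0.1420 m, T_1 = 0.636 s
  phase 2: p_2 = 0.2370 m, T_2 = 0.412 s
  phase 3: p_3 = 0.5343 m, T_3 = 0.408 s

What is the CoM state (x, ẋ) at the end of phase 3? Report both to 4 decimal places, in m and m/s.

phase 1: p=-0.1420, T=0.636, ωT=1.827610, cosh=3.189900, sinh=3.029103; start (x,ẋ)=(-0.044500, -0.175800) → end (x,ẋ)=(-0.016298, 0.287897)
phase 2: p=0.2370, T=0.412, ωT=1.183923, cosh=1.786621, sinh=1.480546; start (x,ẋ)=(-0.016298, 0.287897) → end (x,ẋ)=(-0.067216, -0.563292)
phase 3: p=0.5343, T=0.408, ωT=1.172429, cosh=1.769721, sinh=1.460107; start (x,ẋ)=(-0.067216, -0.563292) → end (x,ẋ)=(-0.816430, -3.520688)

x = -0.8164, ẋ = -3.5207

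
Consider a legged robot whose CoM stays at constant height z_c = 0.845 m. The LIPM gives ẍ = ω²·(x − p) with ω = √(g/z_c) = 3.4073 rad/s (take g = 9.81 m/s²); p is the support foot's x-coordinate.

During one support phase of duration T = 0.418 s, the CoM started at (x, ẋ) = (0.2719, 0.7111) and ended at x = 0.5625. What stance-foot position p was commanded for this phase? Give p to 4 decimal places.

ωT = 3.4073·0.418 = 1.424251; cosh(ωT) = 2.197718, sinh(ωT) = 1.957029
x(T) = p + (x₀−p)·cosh(ωT) + (ẋ₀/ω)·sinh(ωT) ⇒ p·(1 − cosh) = x(T) − x₀·cosh − (ẋ₀/ω)·sinh
numerator   = 0.5625 − (0.2719)·2.197718 − (0.7111/3.4073)·1.957029 = -0.443489
denominator = 1 − 2.197718 = -1.197718
p = -0.443489 / -1.197718 = 0.3703

p = 0.3703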